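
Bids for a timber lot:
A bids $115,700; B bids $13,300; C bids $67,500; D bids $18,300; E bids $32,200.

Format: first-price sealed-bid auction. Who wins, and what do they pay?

Bids in order: 115,700 (A) > 67,500 (C) > 32,200 (E) > 18,300 (D) > 13,300 (B)
First-price: A pays what they bid, $115,700.

A pays $115,700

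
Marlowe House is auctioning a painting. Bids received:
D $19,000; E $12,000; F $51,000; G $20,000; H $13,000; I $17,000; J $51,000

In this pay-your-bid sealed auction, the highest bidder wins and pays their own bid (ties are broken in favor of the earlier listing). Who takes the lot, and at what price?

F pays $51,000

Bids ranked: 51,000 (F) > 51,000 (J) > 20,000 (G) > 19,000 (D) > 17,000 (I) > 13,000 (H) > …
F and J tie at $51,000; tie-break gives it to F.
First-price: F pays what they bid, $51,000.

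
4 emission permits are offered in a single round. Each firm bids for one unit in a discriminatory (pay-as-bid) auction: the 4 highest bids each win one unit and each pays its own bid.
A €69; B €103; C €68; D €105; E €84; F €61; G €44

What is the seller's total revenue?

Total revenue: €361

Bids ranked high→low: 105 (D), 103 (B), 84 (E), 69 (A), 68 (C), 61 (F), …
The 4 highest are D, B, E, A.
Total revenue = 105 + 103 + 84 + 69 = €361.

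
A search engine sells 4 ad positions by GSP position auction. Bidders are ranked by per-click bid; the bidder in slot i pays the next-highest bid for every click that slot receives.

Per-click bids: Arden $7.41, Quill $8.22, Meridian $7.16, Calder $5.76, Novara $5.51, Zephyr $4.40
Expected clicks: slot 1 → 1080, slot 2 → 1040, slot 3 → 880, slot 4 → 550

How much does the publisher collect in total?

Total revenue: $23548.50

Sorting advertisers: $8.22 (Quill) > $7.41 (Arden) > $7.16 (Meridian) > $5.76 (Calder) > $5.51 (Novara) > …
Slot 1: Quill pays $7.41 × 1080 = $8002.80
Slot 2: Arden pays $7.16 × 1040 = $7446.40
Slot 3: Meridian pays $5.76 × 880 = $5068.80
Slot 4: Calder pays $5.51 × 550 = $3030.50
Total = $23548.50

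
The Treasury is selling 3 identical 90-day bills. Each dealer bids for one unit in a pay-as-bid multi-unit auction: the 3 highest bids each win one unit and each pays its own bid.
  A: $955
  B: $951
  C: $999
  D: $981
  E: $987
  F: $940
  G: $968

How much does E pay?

Ordering the bids: 999 (C), 987 (E), 981 (D), 968 (G), 955 (A), …
Winners (3 units): C, E, D.
E wins → own bid $987.

E pays $987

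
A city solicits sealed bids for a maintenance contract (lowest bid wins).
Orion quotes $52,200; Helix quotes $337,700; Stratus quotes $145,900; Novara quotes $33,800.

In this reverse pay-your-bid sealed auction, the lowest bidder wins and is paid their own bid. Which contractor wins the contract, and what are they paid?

Novara is paid $33,800

Bids ranked: 33,800 (Novara) < 52,200 (Orion) < 145,900 (Stratus) < 337,700 (Helix)
Novara has the lowest bid and is paid exactly that: $33,800.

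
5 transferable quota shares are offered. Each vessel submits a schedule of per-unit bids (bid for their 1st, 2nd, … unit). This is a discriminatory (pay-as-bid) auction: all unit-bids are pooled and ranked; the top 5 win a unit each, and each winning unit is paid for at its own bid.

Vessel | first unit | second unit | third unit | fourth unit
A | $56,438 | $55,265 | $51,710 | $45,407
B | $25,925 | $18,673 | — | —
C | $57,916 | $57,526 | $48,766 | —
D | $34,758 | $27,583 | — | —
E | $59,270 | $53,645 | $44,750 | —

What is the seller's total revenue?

Merging the schedules and taking the best 5: 59,270 (E-1), 57,916 (C-1), 57,526 (C-2), 56,438 (A-1), 55,265 (A-2)
Next rejected bid: $53,645 (not a price — pay-as-bid).
Each winning unit pays its own bid.
Revenue = 59,270 + 57,916 + 57,526 + 56,438 + 55,265 = $286,415.

Total revenue: $286,415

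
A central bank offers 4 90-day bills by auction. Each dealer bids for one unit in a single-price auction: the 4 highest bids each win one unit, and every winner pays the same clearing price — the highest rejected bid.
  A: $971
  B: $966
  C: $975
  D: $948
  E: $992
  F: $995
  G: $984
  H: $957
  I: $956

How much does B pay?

Ordering the bids: 995 (F), 992 (E), 984 (G), 975 (C), 971 (A), 966 (B), …
Top 4: F, E, G, C.
First losing bid is A's $971, which sets the uniform price.
B does not win → pays $0.

B pays $0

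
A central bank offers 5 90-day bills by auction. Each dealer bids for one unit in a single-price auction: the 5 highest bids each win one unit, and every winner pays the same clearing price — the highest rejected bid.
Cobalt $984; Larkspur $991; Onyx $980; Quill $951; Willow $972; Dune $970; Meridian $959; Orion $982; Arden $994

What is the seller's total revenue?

Total revenue: $4,860

Sorting: 994 (Arden), 991 (Larkspur), 984 (Cobalt), 982 (Orion), 980 (Onyx), 972 (Willow), 970 (Dune), …
The 5 highest are Arden, Larkspur, Cobalt, Orion, Onyx.
First losing bid is Willow's $972, which sets the uniform price.
Total revenue = 5 × $972 = $4,860.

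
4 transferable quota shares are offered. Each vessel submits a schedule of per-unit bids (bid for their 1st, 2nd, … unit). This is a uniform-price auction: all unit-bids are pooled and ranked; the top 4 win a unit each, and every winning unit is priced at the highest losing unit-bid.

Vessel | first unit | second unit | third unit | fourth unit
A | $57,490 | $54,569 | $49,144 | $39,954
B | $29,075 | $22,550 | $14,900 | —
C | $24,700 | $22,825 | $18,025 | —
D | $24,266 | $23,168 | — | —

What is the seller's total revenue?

Merging the schedules and taking the best 4: 57,490 (A-1), 54,569 (A-2), 49,144 (A-3), 39,954 (A-4)
First bid not allocated: $29,075.
Allocation: A 4. Every unit priced at $29,075.
Revenue = 4 × 29,075 = $116,300.

Total revenue: $116,300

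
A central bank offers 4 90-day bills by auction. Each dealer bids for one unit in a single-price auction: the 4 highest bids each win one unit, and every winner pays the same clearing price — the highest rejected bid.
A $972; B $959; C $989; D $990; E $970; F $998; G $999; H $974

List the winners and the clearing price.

G, F, D, C; each pays $974

Bids ranked high→low: 999 (G), 998 (F), 990 (D), 989 (C), 974 (H), 972 (A), …
Winners (4 units): G, F, D, C.
Highest unsuccessful bid: $974 → clearing price.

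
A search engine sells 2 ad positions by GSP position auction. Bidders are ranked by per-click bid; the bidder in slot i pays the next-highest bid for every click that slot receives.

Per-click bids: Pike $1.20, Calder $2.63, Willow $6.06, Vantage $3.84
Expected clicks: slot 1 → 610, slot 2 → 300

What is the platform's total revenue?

Sorting advertisers: $6.06 (Willow) > $3.84 (Vantage) > $2.63 (Calder) > …
Slot 1: Willow pays $3.84 × 610 = $2342.40
Slot 2: Vantage pays $2.63 × 300 = $789.00
Total = $3131.40

Total revenue: $3131.40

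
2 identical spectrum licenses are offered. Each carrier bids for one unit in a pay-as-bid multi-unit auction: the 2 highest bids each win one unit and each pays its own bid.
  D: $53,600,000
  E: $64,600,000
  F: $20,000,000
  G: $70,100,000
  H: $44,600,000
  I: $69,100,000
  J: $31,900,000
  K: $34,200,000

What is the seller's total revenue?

Sorting: 70,100,000 (G), 69,100,000 (I), 64,600,000 (E), 53,600,000 (D), …
The 2 highest are G, I.
Total revenue = 70,100,000 + 69,100,000 = $139,200,000.

Total revenue: $139,200,000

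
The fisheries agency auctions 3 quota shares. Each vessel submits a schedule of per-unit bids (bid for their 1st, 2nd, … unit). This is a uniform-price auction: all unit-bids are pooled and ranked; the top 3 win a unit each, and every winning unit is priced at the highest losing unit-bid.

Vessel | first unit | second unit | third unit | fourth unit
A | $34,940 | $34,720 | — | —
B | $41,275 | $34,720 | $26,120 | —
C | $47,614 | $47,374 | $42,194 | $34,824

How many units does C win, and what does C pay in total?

Merging the schedules and taking the best 3: 47,614 (C-1), 47,374 (C-2), 42,194 (C-3)
Highest rejected unit-bid = $41,275.
C wins 3 unit(s) at $41,275 each.

C: 3 units, pays $123,825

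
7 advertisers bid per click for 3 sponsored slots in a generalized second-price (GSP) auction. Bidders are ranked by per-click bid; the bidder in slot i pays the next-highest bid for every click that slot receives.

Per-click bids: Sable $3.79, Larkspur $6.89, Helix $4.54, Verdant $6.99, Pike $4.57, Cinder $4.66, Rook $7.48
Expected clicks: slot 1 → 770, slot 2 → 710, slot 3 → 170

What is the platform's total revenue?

Sorting advertisers: $7.48 (Rook) > $6.99 (Verdant) > $6.89 (Larkspur) > $4.66 (Cinder) > …
Slot 1: Rook pays $6.99 × 770 = $5382.30
Slot 2: Verdant pays $6.89 × 710 = $4891.90
Slot 3: Larkspur pays $4.66 × 170 = $792.20
Total = $11066.40

Total revenue: $11066.40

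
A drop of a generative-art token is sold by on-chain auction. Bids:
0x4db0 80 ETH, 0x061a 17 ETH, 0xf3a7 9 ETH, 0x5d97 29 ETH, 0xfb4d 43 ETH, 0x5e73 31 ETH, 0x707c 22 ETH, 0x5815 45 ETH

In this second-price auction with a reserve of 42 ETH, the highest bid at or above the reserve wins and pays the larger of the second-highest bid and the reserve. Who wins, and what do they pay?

0x4db0 pays 45 ETH

Second-price auction with a reserve of 42 ETH: the highest bid at or above the reserve wins and pays the larger of the second-highest bid and the reserve.
Sorting bids: 80 (0x4db0) > 45 (0x5815) > 43 (0xfb4d) > 31 (0x5e73) > 29 (0x5d97) > 22 (0x707c) > …
Highest eligible bid: 0x4db0 at 80 ETH.
Second-highest bid 45 ETH exceeds the reserve 42 ETH → payment 45 ETH.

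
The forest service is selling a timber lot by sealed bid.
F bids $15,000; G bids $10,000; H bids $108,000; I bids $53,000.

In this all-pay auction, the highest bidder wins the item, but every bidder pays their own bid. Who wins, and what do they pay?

All-pay auction: the highest bidder wins the item, but every bidder pays their own bid.
Sorting bids: 108,000 (H) > 53,000 (I) > 15,000 (F) > 10,000 (G)
H is highest and takes the item; every bidder forfeits their bid.

H pays $108,000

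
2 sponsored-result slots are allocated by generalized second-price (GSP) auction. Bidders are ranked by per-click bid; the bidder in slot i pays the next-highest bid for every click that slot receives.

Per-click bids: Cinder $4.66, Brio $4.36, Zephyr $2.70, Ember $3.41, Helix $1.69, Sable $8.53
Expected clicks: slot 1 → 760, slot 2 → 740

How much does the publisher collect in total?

Total revenue: $6768.00

Sorting advertisers: $8.53 (Sable) > $4.66 (Cinder) > $4.36 (Brio) > …
Slot 1: Sable pays $4.66 × 760 = $3541.60
Slot 2: Cinder pays $4.36 × 740 = $3226.40
Total = $6768.00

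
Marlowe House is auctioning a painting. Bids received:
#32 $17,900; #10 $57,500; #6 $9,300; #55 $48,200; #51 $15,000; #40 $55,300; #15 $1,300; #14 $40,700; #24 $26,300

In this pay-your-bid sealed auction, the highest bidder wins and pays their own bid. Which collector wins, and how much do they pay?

Pay-your-bid sealed auction: the highest bidder wins and pays their own bid.
Bids in order: 57,500 (#10) > 55,300 (#40) > 48,200 (#55) > 40,700 (#14) > 26,300 (#24) > 17,900 (#32) > …
#10 is highest → pays own bid, $57,500.

#10 pays $57,500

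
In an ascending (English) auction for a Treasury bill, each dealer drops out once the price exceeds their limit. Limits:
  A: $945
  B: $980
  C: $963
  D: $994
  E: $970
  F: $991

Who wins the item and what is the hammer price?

D wins at $991

Limits in order: 994 (D) > 991 (F) > 980 (B) > 970 (E) > 963 (C) > 945 (A)
Bidding ends when F exits at $991; D takes it.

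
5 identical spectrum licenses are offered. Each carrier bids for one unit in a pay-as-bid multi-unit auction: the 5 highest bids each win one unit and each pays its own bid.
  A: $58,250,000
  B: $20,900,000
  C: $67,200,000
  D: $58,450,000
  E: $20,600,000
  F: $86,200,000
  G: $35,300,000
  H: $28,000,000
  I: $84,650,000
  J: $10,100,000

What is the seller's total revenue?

Total revenue: $354,750,000

Bids ranked high→low: 86,200,000 (F), 84,650,000 (I), 67,200,000 (C), 58,450,000 (D), 58,250,000 (A), 35,300,000 (G), 28,000,000 (H), …
The 5 highest are F, I, C, D, A.
Total revenue = 86,200,000 + 84,650,000 + 67,200,000 + 58,450,000 + 58,250,000 = $354,750,000.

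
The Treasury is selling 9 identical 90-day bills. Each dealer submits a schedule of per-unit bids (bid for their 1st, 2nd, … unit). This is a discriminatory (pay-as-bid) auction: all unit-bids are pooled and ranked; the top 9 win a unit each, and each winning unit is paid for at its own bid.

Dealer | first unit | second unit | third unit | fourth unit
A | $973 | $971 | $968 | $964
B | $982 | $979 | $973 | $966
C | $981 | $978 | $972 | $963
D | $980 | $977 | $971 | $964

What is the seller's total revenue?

All unit-bids, highest first — top 9: 982 (B-1), 981 (C-1), 980 (D-1), 979 (B-2), 978 (C-2), 977 (D-2), 973 (A-1), 973 (B-3), 972 (C-3)
Next rejected bid: $971 (not a price — pay-as-bid).
Each winning unit pays its own bid.
Revenue = 982 + 981 + 980 + 979 + 978 + 977 + 973 + 973 + 972 = $8,795.

Total revenue: $8,795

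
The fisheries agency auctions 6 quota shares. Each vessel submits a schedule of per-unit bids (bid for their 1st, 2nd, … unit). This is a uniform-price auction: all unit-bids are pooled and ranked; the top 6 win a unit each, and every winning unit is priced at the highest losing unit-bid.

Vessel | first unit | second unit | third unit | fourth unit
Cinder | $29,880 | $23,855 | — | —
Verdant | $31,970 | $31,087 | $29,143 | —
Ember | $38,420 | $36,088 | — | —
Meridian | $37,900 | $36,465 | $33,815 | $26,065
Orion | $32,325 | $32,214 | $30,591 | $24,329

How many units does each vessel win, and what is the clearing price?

Pooled unit-bids ranked (top 6): 38,420 (Ember-1), 37,900 (Meridian-1), 36,465 (Meridian-2), 36,088 (Ember-2), 33,815 (Meridian-3), 32,325 (Orion-1)
First bid not allocated: $32,214.
Allocation: Ember 2, Meridian 3, Orion 1.

Ember 2, Meridian 3, Orion 1; clearing price $32,214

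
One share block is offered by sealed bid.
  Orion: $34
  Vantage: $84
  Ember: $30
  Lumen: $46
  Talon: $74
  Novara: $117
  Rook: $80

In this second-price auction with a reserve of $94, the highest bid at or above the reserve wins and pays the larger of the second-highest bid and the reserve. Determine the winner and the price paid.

Novara pays $94

Sorting bids: 117 (Novara) > 84 (Vantage) > 80 (Rook) > 74 (Talon) > 46 (Lumen) > 34 (Orion) > …
Novara has the top bid at or above the reserve ($117).
Second-highest bid $84 is below the reserve $94, so the reserve binds → payment $94.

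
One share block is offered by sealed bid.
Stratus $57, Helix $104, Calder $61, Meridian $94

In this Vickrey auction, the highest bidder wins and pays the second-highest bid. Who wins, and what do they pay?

Rule: the highest bidder wins and pays the second-highest bid.
Bids in order: 104 (Helix) > 94 (Meridian) > 61 (Calder) > 57 (Stratus)
Helix is highest; pays the second-highest bid, $94.

Helix pays $94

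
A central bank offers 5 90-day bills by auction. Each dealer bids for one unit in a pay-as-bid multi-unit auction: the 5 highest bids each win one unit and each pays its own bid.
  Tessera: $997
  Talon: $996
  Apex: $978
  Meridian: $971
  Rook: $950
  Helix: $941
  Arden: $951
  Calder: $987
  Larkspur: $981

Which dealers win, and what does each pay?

Ordering the bids: 997 (Tessera), 996 (Talon), 987 (Calder), 981 (Larkspur), 978 (Apex), 971 (Meridian), 951 (Arden), …
Top 5: Tessera, Talon, Calder, Larkspur, Apex.
Each winner pays its own bid: Tessera $997, Talon $996, Calder $987, Larkspur $981, Apex $978.

Tessera $997, Talon $996, Calder $987, Larkspur $981, Apex $978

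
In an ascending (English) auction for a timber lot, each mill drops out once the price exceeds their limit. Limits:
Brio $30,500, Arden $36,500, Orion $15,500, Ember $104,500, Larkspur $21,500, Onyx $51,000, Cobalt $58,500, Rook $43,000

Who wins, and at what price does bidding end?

Rule: the price rises until one bidder remains; the winner pays the price at which the last rival dropped out.
Limits ranked: 104,500 (Ember) > 58,500 (Cobalt) > 51,000 (Onyx) > 43,000 (Rook) > 36,500 (Arden) > 30,500 (Brio) > …
Cobalt is the last rival to drop out, at $58,500; Ember remains and wins at that price.

Ember wins at $58,500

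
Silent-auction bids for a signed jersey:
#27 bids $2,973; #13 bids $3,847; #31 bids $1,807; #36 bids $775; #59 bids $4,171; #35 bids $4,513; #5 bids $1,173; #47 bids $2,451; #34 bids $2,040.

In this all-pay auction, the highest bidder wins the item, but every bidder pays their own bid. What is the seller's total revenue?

Total revenue: $23,750

Bids in order: 4,513 (#35) > 4,171 (#59) > 3,847 (#13) > 2,973 (#27) > 2,451 (#47) > 2,040 (#34) > …
Every bidder forfeits their bid regardless of winning.
Revenue = 2,973 + 3,847 + 1,807 + 775 + 4,171 + 4,513 + 1,173 + 2,451 + 2,040 = $23,750.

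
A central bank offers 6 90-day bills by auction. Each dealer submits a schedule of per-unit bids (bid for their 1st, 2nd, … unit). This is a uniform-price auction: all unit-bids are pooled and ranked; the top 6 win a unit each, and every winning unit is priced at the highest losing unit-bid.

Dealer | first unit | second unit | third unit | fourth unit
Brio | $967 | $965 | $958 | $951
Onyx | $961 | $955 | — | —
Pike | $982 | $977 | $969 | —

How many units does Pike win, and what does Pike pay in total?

Pike: 3 units, pays $2,874

All unit-bids, highest first — top 6: 982 (Pike-1), 977 (Pike-2), 969 (Pike-3), 967 (Brio-1), 965 (Brio-2), 961 (Onyx-1)
The (k+1)-th unit-bid is $958.
Pike wins 3 unit(s) at $958 each.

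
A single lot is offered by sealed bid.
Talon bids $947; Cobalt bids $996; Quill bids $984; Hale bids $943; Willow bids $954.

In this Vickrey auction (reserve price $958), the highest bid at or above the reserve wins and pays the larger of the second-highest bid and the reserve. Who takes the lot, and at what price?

Cobalt pays $984

Rule: the highest bid at or above the reserve wins and pays the larger of the second-highest bid and the reserve.
Sorting bids: 996 (Cobalt) > 984 (Quill) > 954 (Willow) > 947 (Talon) > 943 (Hale)
Cobalt has the top bid at or above the reserve ($996).
Second-highest bid $984 exceeds the reserve $958 → payment $984.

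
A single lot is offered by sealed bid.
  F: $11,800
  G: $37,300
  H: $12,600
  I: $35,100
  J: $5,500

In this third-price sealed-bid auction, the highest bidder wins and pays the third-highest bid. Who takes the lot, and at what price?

Bids ranked: 37,300 (G) > 35,100 (I) > 12,600 (H) > 11,800 (F) > 5,500 (J)
G is highest; pays the third-highest bid, $12,600.

G pays $12,600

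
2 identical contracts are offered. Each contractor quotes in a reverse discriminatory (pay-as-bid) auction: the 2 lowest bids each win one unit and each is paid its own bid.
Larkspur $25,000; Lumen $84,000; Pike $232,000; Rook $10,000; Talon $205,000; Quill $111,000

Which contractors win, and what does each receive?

Bids ranked low→high: 10,000 (Rook), 25,000 (Larkspur), 84,000 (Lumen), 111,000 (Quill), …
The 2 lowest are Rook, Larkspur.
Each winner is paid its own bid: Rook $10,000, Larkspur $25,000.

Rook $10,000, Larkspur $25,000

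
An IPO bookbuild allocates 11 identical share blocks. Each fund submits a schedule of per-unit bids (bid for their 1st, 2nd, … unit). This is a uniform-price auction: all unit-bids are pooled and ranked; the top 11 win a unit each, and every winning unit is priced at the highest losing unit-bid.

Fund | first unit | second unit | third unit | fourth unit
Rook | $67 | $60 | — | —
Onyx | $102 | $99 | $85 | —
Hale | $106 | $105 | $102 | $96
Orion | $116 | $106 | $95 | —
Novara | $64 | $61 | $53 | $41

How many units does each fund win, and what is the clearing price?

Hale 4, Onyx 3, Orion 3, Rook 1; clearing price $64

Pooled unit-bids ranked (top 11): 116 (Orion-1), 106 (Hale-1), 106 (Orion-2), 105 (Hale-2), 102 (Onyx-1), 102 (Hale-3), 99 (Onyx-2), 96 (Hale-4), 95 (Orion-3), 85 (Onyx-3), 67 (Rook-1)
First bid not allocated: $64.
Allocation: Hale 4, Onyx 3, Orion 3, Rook 1.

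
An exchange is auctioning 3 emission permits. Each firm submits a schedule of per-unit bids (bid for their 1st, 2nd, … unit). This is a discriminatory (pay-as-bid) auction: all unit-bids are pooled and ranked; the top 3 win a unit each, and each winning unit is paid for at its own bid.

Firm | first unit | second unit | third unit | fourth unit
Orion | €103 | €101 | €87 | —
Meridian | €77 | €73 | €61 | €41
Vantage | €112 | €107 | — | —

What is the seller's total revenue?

Total revenue: €322

All unit-bids, highest first — top 3: 112 (Vantage-1), 107 (Vantage-2), 103 (Orion-1)
Next rejected bid: €101 (not a price — pay-as-bid).
Each winning unit pays its own bid.
Revenue = 112 + 107 + 103 = €322.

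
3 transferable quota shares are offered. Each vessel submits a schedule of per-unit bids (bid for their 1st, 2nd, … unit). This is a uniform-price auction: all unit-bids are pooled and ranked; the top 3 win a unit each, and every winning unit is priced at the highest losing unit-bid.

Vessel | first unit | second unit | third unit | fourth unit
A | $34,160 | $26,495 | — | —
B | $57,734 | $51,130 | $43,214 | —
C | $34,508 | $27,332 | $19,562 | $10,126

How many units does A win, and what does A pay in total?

Pooled unit-bids ranked (top 3): 57,734 (B-1), 51,130 (B-2), 43,214 (B-3)
Highest rejected unit-bid = $34,508.
A wins 0 unit(s) at $34,508 each.

A: 0 units, pays $0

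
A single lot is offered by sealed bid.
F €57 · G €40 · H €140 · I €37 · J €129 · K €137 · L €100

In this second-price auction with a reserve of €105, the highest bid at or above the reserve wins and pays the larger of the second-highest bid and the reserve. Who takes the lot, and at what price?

H pays €137

Second-price auction with a reserve of €105: the highest bid at or above the reserve wins and pays the larger of the second-highest bid and the reserve.
Bids in order: 140 (H) > 137 (K) > 129 (J) > 100 (L) > 57 (F) > 40 (G) > …
H has the top bid at or above the reserve (€140).
max(second-highest €137, reserve €105) = €137; the reserve does not bind.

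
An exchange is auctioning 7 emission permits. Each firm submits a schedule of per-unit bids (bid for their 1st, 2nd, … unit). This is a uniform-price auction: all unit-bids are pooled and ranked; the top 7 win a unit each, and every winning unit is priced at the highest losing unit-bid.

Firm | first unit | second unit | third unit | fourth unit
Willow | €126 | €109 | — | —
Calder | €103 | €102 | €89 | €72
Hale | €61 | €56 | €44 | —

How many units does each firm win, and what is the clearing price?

Pooled unit-bids ranked (top 7): 126 (Willow-1), 109 (Willow-2), 103 (Calder-1), 102 (Calder-2), 89 (Calder-3), 72 (Calder-4), 61 (Hale-1)
First bid not allocated: €56.
Allocation: Calder 4, Hale 1, Willow 2.

Calder 4, Hale 1, Willow 2; clearing price €56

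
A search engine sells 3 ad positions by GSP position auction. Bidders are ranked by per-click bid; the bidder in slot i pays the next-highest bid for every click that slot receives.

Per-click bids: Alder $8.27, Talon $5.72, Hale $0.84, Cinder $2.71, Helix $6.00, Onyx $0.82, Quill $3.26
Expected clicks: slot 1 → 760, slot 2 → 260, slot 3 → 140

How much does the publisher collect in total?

Per-click bids in order: $8.27 (Alder) > $6.00 (Helix) > $5.72 (Talon) > $3.26 (Quill) > …
Slot 1: Alder pays $6.00 × 760 = $4560.00
Slot 2: Helix pays $5.72 × 260 = $1487.20
Slot 3: Talon pays $3.26 × 140 = $456.40
Total = $6503.60

Total revenue: $6503.60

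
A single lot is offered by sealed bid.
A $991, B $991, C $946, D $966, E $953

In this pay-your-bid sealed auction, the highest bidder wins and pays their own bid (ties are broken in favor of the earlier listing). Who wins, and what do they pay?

A pays $991

Sorting bids: 991 (A) > 991 (B) > 966 (D) > 953 (E) > 946 (C)
Tie at $991 → A wins by tie-break.
A is highest → pays own bid, $991.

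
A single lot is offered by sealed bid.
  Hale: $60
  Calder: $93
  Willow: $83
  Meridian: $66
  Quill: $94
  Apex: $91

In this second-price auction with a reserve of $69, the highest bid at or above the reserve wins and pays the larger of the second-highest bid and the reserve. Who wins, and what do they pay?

Rule: the highest bid at or above the reserve wins and pays the larger of the second-highest bid and the reserve.
Sorting bids: 94 (Quill) > 93 (Calder) > 91 (Apex) > 83 (Willow) > 66 (Meridian) > 60 (Hale)
Highest eligible bid: Quill at $94.
max(second-highest $93, reserve $69) = $93; the reserve does not bind.

Quill pays $93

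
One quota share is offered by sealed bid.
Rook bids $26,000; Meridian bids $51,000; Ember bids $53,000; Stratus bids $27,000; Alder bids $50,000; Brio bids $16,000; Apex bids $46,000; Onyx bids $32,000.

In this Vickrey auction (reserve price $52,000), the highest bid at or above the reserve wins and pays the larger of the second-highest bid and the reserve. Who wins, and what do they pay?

Vickrey auction (reserve price $52,000): the highest bid at or above the reserve wins and pays the larger of the second-highest bid and the reserve.
Bids ranked: 53,000 (Ember) > 51,000 (Meridian) > 50,000 (Alder) > 46,000 (Apex) > 32,000 (Onyx) > 27,000 (Stratus) > …
Ember has the top bid at or above the reserve ($53,000).
max(second-highest $51,000, reserve $52,000) = $52,000.

Ember pays $52,000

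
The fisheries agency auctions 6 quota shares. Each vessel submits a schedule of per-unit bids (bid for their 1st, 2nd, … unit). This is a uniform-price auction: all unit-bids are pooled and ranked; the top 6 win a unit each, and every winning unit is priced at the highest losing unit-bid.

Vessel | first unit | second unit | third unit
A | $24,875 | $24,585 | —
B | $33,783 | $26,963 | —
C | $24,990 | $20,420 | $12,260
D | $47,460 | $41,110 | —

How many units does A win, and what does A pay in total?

A: 1 unit, pays $24,585

All unit-bids, highest first — top 6: 47,460 (D-1), 41,110 (D-2), 33,783 (B-1), 26,963 (B-2), 24,990 (C-1), 24,875 (A-1)
The (k+1)-th unit-bid is $24,585.
A wins 1 unit(s) at $24,585 each.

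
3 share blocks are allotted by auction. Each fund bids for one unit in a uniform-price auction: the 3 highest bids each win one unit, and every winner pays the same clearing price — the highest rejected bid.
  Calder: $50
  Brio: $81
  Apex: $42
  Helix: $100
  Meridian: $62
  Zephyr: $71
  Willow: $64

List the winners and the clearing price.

Helix, Brio, Zephyr; each pays $64

Ordering the bids: 100 (Helix), 81 (Brio), 71 (Zephyr), 64 (Willow), 62 (Meridian), …
Top 3: Helix, Brio, Zephyr.
Clearing price = highest rejected bid = $64.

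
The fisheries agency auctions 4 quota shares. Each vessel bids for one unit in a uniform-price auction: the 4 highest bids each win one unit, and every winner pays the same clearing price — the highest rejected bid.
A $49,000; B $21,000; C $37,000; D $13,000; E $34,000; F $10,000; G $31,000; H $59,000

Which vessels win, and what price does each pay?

H, A, C, E; each pays $31,000

Ordering the bids: 59,000 (H), 49,000 (A), 37,000 (C), 34,000 (E), 31,000 (G), 21,000 (B), …
Winners (4 units): H, A, C, E.
Highest unsuccessful bid: $31,000 → clearing price.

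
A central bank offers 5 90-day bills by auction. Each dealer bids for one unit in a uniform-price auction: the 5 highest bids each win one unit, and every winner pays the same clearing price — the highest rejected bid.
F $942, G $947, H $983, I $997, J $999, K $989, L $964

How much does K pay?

Sorting: 999 (J), 997 (I), 989 (K), 983 (H), 964 (L), 947 (G), 942 (F)
Top 5: J, I, K, H, L.
Highest unsuccessful bid: $947 → clearing price.
K wins → pays $947.

K pays $947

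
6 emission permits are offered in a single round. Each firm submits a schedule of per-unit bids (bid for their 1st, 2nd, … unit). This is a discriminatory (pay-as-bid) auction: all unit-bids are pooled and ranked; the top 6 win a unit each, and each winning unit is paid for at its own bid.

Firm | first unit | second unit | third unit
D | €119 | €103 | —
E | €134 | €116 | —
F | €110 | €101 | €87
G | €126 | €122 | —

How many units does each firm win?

D 1, E 2, F 1, G 2

Merging the schedules and taking the best 6: 134 (E-1), 126 (G-1), 122 (G-2), 119 (D-1), 116 (E-2), 110 (F-1)
Next rejected bid: €103 (not a price — pay-as-bid).
Allocation: D 1, E 2, F 1, G 2.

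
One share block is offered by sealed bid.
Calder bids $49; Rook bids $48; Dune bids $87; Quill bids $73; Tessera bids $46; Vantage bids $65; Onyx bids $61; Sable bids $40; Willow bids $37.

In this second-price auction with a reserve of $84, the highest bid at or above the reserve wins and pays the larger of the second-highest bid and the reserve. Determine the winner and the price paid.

Rule: the highest bid at or above the reserve wins and pays the larger of the second-highest bid and the reserve.
Sorting bids: 87 (Dune) > 73 (Quill) > 65 (Vantage) > 61 (Onyx) > 49 (Calder) > 48 (Rook) > …
Dune has the top bid at or above the reserve ($87).
max(second-highest $73, reserve $84) = $84.

Dune pays $84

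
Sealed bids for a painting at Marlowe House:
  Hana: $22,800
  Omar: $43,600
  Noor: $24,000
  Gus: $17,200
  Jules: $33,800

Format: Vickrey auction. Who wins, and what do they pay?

Vickrey auction: the highest bidder wins and pays the second-highest bid.
Sorting bids: 43,600 (Omar) > 33,800 (Jules) > 24,000 (Noor) > 22,800 (Hana) > 17,200 (Gus)
Omar is highest; pays the second-highest bid, $33,800.

Omar pays $33,800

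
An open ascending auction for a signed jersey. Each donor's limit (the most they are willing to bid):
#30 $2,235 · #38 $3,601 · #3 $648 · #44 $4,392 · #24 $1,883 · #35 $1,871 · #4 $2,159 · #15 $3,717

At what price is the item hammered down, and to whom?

Limits in order: 4,392 (#44) > 3,717 (#15) > 3,601 (#38) > 2,235 (#30) > 2,159 (#4) > 1,883 (#24) > …
#15 is the last rival to drop out, at $3,717; #44 remains and wins at that price.

#44 wins at $3,717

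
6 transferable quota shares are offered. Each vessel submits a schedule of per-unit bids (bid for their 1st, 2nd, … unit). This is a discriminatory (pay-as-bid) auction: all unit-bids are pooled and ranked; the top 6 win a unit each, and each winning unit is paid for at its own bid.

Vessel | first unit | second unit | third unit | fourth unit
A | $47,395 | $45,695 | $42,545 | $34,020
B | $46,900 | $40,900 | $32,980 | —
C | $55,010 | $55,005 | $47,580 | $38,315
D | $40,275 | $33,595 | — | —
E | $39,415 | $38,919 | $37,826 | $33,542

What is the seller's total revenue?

Total revenue: $297,585

Merging the schedules and taking the best 6: 55,010 (C-1), 55,005 (C-2), 47,580 (C-3), 47,395 (A-1), 46,900 (B-1), 45,695 (A-2)
Next rejected bid: $42,545 (not a price — pay-as-bid).
Each winning unit pays its own bid.
Revenue = 55,010 + 55,005 + 47,580 + 47,395 + 46,900 + 45,695 = $297,585.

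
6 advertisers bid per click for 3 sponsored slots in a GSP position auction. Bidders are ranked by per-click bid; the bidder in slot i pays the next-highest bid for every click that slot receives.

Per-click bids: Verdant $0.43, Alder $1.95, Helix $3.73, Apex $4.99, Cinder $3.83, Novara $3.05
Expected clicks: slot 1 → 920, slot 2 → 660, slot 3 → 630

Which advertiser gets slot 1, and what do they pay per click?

Apex; $3.83 per click

Sorting advertisers: $4.99 (Apex) > $3.83 (Cinder) > $3.73 (Helix) > $3.05 (Novara) > …
Slot 1 goes to the first-ranked bidder, Apex, who pays the next bid down: $3.83/click.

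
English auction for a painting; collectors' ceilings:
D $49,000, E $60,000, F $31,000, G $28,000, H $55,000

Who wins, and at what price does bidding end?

E wins at $55,000

Limits in order: 60,000 (E) > 55,000 (H) > 49,000 (D) > 31,000 (F) > 28,000 (G)
Bidding ends when H exits at $55,000; E takes it.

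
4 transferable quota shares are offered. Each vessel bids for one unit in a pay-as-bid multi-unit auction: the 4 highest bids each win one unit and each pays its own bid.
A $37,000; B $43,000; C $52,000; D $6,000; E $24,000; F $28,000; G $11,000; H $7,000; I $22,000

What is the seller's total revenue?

Sorting: 52,000 (C), 43,000 (B), 37,000 (A), 28,000 (F), 24,000 (E), 22,000 (I), …
Winners (4 units): C, B, A, F.
Total revenue = 52,000 + 43,000 + 37,000 + 28,000 = $160,000.

Total revenue: $160,000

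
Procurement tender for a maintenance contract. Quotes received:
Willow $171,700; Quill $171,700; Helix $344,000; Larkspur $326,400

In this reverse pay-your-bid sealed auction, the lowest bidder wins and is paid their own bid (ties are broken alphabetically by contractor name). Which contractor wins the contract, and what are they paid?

Reverse pay-your-bid sealed auction: the lowest bidder wins and is paid their own bid.
Bids ranked: 171,700 (Quill) < 171,700 (Willow) < 326,400 (Larkspur) < 344,000 (Helix)
Quill and Willow tie at $171,700; tie-break gives it to Quill.
Quill is lowest → is paid own bid, $171,700.

Quill is paid $171,700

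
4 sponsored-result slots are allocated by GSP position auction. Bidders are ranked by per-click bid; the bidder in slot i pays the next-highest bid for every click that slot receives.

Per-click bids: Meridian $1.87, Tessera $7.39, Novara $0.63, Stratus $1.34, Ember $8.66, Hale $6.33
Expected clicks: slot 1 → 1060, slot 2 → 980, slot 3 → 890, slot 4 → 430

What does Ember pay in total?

Ember pays $7833.40

Sorting advertisers: $8.66 (Ember) > $7.39 (Tessera) > $6.33 (Hale) > $1.87 (Meridian) > $1.34 (Stratus) > …
Ember holds slot 1 → pays next bid $7.39 × 1060 clicks = $7833.40.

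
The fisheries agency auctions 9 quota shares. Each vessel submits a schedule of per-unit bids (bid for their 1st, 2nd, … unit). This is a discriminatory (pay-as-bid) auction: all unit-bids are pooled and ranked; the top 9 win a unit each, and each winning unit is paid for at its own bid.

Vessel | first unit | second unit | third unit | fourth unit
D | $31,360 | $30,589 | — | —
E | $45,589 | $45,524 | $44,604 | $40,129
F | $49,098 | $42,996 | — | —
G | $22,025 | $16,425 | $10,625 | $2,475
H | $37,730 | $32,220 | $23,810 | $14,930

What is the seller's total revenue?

Total revenue: $369,250

Pooled unit-bids ranked (top 9): 49,098 (F-1), 45,589 (E-1), 45,524 (E-2), 44,604 (E-3), 42,996 (F-2), 40,129 (E-4), 37,730 (H-1), 32,220 (H-2), 31,360 (D-1)
Next rejected bid: $30,589 (not a price — pay-as-bid).
Each winning unit pays its own bid.
Revenue = 49,098 + 45,589 + 45,524 + 44,604 + 42,996 + 40,129 + 37,730 + 32,220 + 31,360 = $369,250.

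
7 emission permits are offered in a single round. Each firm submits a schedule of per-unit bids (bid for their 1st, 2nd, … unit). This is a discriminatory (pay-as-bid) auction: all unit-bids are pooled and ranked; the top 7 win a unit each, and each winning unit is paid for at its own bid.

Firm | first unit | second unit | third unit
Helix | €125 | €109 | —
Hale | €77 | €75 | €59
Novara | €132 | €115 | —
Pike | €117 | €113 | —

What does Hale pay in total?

Pooled unit-bids ranked (top 7): 132 (Novara-1), 125 (Helix-1), 117 (Pike-1), 115 (Novara-2), 113 (Pike-2), 109 (Helix-2), 77 (Hale-1)
Next rejected bid: €75 (not a price — pay-as-bid).
Hale's winning unit-bids: 77 = €77.

Hale pays €77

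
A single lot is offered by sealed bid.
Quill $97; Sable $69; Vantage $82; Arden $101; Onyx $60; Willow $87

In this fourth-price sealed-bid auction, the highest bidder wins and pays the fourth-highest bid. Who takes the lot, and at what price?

Bids in order: 101 (Arden) > 97 (Quill) > 87 (Willow) > 82 (Vantage) > 69 (Sable) > 60 (Onyx)
Arden is highest; pays the fourth-highest bid, $82.

Arden pays $82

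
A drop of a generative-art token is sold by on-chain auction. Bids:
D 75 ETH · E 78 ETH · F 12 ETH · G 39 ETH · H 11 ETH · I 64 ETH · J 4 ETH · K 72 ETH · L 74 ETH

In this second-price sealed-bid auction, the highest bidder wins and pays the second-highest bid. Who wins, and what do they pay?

Sorting bids: 78 (E) > 75 (D) > 74 (L) > 72 (K) > 64 (I) > 39 (G) > …
E is highest; pays the second-highest bid, 75 ETH.

E pays 75 ETH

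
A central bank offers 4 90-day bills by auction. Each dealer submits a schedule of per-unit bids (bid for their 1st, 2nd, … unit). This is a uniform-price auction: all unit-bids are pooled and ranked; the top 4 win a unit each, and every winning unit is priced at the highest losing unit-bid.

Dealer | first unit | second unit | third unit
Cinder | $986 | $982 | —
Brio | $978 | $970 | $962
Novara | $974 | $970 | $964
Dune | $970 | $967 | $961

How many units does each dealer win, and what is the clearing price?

Merging the schedules and taking the best 4: 986 (Cinder-1), 982 (Cinder-2), 978 (Brio-1), 974 (Novara-1)
First bid not allocated: $970.
Allocation: Brio 1, Cinder 2, Novara 1.

Brio 1, Cinder 2, Novara 1; clearing price $970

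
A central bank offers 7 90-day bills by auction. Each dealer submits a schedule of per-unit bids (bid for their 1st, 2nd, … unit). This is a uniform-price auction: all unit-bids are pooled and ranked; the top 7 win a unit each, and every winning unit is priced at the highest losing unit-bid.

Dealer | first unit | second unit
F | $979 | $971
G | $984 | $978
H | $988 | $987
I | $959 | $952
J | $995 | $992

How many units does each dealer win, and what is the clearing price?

All unit-bids, highest first — top 7: 995 (J-1), 992 (J-2), 988 (H-1), 987 (H-2), 984 (G-1), 979 (F-1), 978 (G-2)
First bid not allocated: $971.
Allocation: F 1, G 2, H 2, J 2.

F 1, G 2, H 2, J 2; clearing price $971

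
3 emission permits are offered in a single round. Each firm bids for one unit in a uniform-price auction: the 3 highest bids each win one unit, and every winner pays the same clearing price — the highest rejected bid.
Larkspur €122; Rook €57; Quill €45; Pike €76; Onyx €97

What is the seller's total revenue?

Sorting: 122 (Larkspur), 97 (Onyx), 76 (Pike), 57 (Rook), 45 (Quill)
Top 3: Larkspur, Onyx, Pike.
Clearing price = highest rejected bid = €57.
Total revenue = 3 × €57 = €171.

Total revenue: €171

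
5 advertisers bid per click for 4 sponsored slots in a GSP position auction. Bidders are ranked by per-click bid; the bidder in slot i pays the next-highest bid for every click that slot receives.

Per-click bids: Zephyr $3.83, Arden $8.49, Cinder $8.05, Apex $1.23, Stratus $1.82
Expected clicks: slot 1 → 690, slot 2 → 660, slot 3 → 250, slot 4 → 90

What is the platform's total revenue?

Per-click bids in order: $8.49 (Arden) > $8.05 (Cinder) > $3.83 (Zephyr) > $1.82 (Stratus) > $1.23 (Apex)
Slot 1: Arden pays $8.05 × 690 = $5554.50
Slot 2: Cinder pays $3.83 × 660 = $2527.80
Slot 3: Zephyr pays $1.82 × 250 = $455.00
Slot 4: Stratus pays $1.23 × 90 = $110.70
Total = $8648.00

Total revenue: $8648.00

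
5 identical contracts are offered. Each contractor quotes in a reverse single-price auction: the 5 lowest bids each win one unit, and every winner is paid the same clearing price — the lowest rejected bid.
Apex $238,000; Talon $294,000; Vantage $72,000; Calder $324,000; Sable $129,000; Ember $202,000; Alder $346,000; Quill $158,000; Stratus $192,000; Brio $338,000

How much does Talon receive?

Ordering the bids: 72,000 (Vantage), 129,000 (Sable), 158,000 (Quill), 192,000 (Stratus), 202,000 (Ember), 238,000 (Apex), 294,000 (Talon), …
Winners (5 units): Vantage, Sable, Quill, Stratus, Ember.
Lowest unsuccessful bid: $238,000 → clearing price.
Talon does not win → is paid $0.

Talon is paid $0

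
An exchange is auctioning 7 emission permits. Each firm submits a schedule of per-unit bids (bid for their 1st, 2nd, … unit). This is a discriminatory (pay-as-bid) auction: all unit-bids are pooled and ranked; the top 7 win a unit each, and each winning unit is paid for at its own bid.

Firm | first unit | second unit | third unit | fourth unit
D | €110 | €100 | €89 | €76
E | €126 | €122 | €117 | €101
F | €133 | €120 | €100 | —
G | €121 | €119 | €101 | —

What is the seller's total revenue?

Total revenue: €858

Pooled unit-bids ranked (top 7): 133 (F-1), 126 (E-1), 122 (E-2), 121 (G-1), 120 (F-2), 119 (G-2), 117 (E-3)
Next rejected bid: €110 (not a price — pay-as-bid).
Each winning unit pays its own bid.
Revenue = 133 + 126 + 122 + 121 + 120 + 119 + 117 = €858.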